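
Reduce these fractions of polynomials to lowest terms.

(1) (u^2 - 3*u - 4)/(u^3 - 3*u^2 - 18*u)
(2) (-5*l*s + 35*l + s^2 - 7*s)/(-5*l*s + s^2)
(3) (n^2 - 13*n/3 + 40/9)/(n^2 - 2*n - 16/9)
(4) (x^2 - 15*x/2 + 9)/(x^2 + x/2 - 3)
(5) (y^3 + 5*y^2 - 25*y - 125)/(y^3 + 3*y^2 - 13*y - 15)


(1) = (u^2 - 3*u - 4)/(u^3 - 3*u^2 - 18*u)
(2) = (s - 7)/s
(3) = (3*n - 5)/(3*n + 2)
(4) = (x - 6)/(x + 2)
(5) = (y^2 - 25)/(y^2 - 2*y - 3)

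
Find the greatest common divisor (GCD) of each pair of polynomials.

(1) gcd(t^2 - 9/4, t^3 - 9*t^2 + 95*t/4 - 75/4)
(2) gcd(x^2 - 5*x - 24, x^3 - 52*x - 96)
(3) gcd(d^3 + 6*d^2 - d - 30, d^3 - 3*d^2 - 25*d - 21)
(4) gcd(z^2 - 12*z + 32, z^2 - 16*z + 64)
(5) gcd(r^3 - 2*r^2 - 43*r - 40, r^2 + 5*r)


(1) = t - 3/2
(2) = x - 8
(3) = d + 3
(4) = gcd((z - 8)*(z - 4), (z - 8)^2) = z - 8
(5) = gcd((r - 8)*(r + 1)*(r + 5), r*(r + 5)) = r + 5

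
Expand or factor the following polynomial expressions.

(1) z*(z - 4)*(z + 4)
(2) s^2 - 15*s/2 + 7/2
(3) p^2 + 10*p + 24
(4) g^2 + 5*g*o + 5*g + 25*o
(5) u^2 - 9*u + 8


(1) = z^3 - 16*z
(2) = (s - 7)*(s - 1/2)
(3) = (p + 4)*(p + 6)
(4) = (g + 5)*(g + 5*o)
(5) = (u - 8)*(u - 1)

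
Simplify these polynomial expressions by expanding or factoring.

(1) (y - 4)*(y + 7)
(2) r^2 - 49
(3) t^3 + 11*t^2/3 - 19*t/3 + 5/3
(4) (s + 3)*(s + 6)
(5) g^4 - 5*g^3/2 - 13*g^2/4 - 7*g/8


(1) = y^2 + 3*y - 28
(2) = (r - 7)*(r + 7)
(3) = (t - 1)*(t - 1/3)*(t + 5)
(4) = s^2 + 9*s + 18
(5) = g*(g - 7/2)*(g + 1/2)^2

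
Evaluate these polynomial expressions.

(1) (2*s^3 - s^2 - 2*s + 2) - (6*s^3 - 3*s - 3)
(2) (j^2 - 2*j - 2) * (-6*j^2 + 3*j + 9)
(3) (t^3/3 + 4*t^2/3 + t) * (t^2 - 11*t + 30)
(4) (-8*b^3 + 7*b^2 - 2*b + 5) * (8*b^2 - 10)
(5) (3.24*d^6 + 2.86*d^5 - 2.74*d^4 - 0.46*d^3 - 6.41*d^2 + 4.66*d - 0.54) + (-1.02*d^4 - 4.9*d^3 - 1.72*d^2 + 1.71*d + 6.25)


(1) = -4*s^3 - s^2 + s + 5
(2) = -6*j^4 + 15*j^3 + 15*j^2 - 24*j - 18
(3) = t^5/3 - 7*t^4/3 - 11*t^3/3 + 29*t^2 + 30*t
(4) = -64*b^5 + 56*b^4 + 64*b^3 - 30*b^2 + 20*b - 50
(5) = 3.24*d^6 + 2.86*d^5 - 3.76*d^4 - 5.36*d^3 - 8.13*d^2 + 6.37*d + 5.71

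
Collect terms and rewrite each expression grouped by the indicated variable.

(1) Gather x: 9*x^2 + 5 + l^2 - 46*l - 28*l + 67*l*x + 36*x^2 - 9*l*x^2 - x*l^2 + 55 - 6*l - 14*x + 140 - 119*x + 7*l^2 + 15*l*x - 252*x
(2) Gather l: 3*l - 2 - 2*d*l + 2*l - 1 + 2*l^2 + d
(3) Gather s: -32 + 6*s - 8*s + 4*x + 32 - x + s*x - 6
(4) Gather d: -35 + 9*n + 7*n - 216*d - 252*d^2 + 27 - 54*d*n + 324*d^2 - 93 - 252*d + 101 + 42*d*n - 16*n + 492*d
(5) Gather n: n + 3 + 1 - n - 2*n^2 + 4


(1) = 8*l^2 - 80*l + x^2*(45 - 9*l) + x*(-l^2 + 82*l - 385) + 200
(2) = d + 2*l^2 + l*(5 - 2*d) - 3
(3) = s*(x - 2) + 3*x - 6
(4) = 72*d^2 + d*(24 - 12*n)
(5) = 8 - 2*n^2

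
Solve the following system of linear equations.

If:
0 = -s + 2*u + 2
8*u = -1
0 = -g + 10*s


Then:
g = 35/2
s = 7/4
u = -1/8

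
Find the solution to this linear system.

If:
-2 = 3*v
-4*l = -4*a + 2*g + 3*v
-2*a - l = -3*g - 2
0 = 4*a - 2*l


Then:
a = 1/2
g = 0
l = 1
v = -2/3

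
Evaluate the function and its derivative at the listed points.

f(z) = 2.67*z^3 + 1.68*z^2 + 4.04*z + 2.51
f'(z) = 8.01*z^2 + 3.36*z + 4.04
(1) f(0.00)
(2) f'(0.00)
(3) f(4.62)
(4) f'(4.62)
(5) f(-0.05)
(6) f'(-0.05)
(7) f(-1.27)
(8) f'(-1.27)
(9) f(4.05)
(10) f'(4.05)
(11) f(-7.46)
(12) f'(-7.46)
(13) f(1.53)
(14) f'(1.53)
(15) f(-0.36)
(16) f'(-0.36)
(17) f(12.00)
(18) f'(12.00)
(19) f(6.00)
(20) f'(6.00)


(1) = 2.51
(2) = 4.04
(3) = 320.33
(4) = 190.53
(5) = 2.31
(6) = 3.89
(7) = -5.38
(8) = 12.69
(9) = 223.80
(10) = 149.03
(11) = -1042.61
(12) = 424.74
(13) = 22.19
(14) = 27.93
(15) = 1.15
(16) = 3.87
(17) = 4906.67
(18) = 1197.80
(19) = 663.95
(20) = 312.56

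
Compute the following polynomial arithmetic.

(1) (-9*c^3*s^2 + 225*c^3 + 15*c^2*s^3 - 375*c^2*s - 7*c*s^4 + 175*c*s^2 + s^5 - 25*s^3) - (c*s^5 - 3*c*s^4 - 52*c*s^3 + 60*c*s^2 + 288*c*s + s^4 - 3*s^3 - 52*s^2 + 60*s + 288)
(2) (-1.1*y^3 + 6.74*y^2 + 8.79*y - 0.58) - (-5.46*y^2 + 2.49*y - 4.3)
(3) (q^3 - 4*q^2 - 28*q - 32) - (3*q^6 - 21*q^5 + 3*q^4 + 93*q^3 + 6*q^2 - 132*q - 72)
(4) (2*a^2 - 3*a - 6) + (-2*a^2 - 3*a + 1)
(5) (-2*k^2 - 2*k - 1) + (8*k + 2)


(1) = -9*c^3*s^2 + 225*c^3 + 15*c^2*s^3 - 375*c^2*s - c*s^5 - 4*c*s^4 + 52*c*s^3 + 115*c*s^2 - 288*c*s + s^5 - s^4 - 22*s^3 + 52*s^2 - 60*s - 288
(2) = -1.1*y^3 + 12.2*y^2 + 6.3*y + 3.72
(3) = -3*q^6 + 21*q^5 - 3*q^4 - 92*q^3 - 10*q^2 + 104*q + 40
(4) = -6*a - 5
(5) = -2*k^2 + 6*k + 1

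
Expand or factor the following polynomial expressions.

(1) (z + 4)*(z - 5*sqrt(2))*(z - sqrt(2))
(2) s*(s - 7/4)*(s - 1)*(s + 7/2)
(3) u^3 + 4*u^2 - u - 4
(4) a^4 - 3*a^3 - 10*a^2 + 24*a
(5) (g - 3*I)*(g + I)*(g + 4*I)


(1) = z^3 - 6*sqrt(2)*z^2 + 4*z^2 - 24*sqrt(2)*z + 10*z + 40
(2) = s^4 + 3*s^3/4 - 63*s^2/8 + 49*s/8
(3) = (u - 1)*(u + 1)*(u + 4)
(4) = a*(a - 4)*(a - 2)*(a + 3)
(5) = g^3 + 2*I*g^2 + 11*g + 12*I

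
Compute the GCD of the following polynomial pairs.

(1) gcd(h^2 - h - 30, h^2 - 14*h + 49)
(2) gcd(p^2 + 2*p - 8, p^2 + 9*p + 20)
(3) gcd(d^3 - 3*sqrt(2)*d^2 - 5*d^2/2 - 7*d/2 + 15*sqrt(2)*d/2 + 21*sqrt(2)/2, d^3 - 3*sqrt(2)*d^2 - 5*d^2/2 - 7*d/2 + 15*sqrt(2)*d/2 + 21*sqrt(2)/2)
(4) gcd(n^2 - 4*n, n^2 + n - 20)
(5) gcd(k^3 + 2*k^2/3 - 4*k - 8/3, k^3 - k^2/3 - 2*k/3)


(1) = 1
(2) = p + 4
(3) = d^3 + d^2*(-3*sqrt(2) - 5/2) + d*(-7/2 + 15*sqrt(2)/2) + 21*sqrt(2)/2
(4) = gcd(n*(n - 4), (n - 4)*(n + 5)) = n - 4
(5) = k + 2/3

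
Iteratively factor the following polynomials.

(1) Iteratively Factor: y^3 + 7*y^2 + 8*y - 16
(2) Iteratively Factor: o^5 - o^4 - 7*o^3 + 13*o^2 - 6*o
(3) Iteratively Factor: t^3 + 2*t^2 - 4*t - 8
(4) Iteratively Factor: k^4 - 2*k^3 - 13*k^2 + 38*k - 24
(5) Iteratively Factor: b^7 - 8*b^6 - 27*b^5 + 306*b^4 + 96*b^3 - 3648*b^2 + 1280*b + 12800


(1) = (y + 4)*(y^2 + 3*y - 4) = (y - 1)*(y + 4)*(y + 4)
(2) = (o + 3)*(o^4 - 4*o^3 + 5*o^2 - 2*o) = o*(o + 3)*(o^3 - 4*o^2 + 5*o - 2) = o*(o - 1)*(o + 3)*(o^2 - 3*o + 2) = o*(o - 1)^2*(o + 3)*(o - 2)
(3) = (t - 2)*(t^2 + 4*t + 4) = (t - 2)*(t + 2)*(t + 2)
(4) = (k - 3)*(k^3 + k^2 - 10*k + 8) = (k - 3)*(k - 1)*(k^2 + 2*k - 8) = (k - 3)*(k - 1)*(k + 4)*(k - 2)
(5) = (b - 5)*(b^6 - 3*b^5 - 42*b^4 + 96*b^3 + 576*b^2 - 768*b - 2560) = (b - 5)*(b - 4)*(b^5 + b^4 - 38*b^3 - 56*b^2 + 352*b + 640) = (b - 5)*(b - 4)*(b + 2)*(b^4 - b^3 - 36*b^2 + 16*b + 320) = (b - 5)*(b - 4)^2*(b + 2)*(b^3 + 3*b^2 - 24*b - 80) = (b - 5)*(b - 4)^2*(b + 2)*(b + 4)*(b^2 - b - 20) = (b - 5)^2*(b - 4)^2*(b + 2)*(b + 4)*(b + 4)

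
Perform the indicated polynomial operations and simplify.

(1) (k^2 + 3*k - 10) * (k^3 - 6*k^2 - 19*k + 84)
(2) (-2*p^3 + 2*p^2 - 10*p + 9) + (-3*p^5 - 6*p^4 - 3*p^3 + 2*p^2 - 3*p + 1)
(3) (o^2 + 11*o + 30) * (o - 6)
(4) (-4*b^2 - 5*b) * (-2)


(1) = k^5 - 3*k^4 - 47*k^3 + 87*k^2 + 442*k - 840
(2) = -3*p^5 - 6*p^4 - 5*p^3 + 4*p^2 - 13*p + 10
(3) = o^3 + 5*o^2 - 36*o - 180
(4) = 8*b^2 + 10*b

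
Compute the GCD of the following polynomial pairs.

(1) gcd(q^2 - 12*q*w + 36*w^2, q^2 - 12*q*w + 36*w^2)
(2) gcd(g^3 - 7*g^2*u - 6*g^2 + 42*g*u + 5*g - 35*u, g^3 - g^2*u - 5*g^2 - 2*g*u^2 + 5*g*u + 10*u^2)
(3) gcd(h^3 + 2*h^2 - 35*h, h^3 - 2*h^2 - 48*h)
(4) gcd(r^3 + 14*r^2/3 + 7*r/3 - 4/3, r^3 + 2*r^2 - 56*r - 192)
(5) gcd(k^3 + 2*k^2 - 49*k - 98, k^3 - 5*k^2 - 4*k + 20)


(1) = q^2 - 12*q*w + 36*w^2
(2) = gcd((g - 5)*(g - 1)*(g - 7*u), (g - 5)*(g - 2*u)*(g + u)) = g - 5
(3) = gcd(h*(h - 5)*(h + 7), h*(h - 8)*(h + 6)) = h
(4) = r + 4
(5) = gcd((k - 7)*(k + 2)*(k + 7), (k - 5)*(k - 2)*(k + 2)) = k + 2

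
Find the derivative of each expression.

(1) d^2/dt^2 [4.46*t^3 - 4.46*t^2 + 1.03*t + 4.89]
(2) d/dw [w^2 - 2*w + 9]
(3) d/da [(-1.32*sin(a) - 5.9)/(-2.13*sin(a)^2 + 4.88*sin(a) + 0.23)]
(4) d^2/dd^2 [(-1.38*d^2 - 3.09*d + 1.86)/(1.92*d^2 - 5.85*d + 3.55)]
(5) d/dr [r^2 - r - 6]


(1) = 26.76*t - 8.92
(2) = 2*w - 2
(3) = (-2.8116*sin(a)^2 - 25.134*sin(a) + 28.4884)*cos(a)/(4.5369*sin(a)^4 - 20.7888*sin(a)^3 + 22.8346*sin(a)^2 + 2.2448*sin(a) + 0.0529)
(4) = (-53.782272*d^3 + 97.576704*d^2 + 1.01952*d - 61.17387)/(7.077888*d^6 - 64.69632*d^5 + 236.38176*d^4 - 439.443225*d^3 + 437.060025*d^2 - 221.173875*d + 44.738875)
(5) = 2*r - 1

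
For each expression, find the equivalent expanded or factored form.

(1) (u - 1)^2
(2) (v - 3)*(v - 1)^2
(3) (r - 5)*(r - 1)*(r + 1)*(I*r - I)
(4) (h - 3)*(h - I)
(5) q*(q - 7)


(1) = u^2 - 2*u + 1
(2) = v^3 - 5*v^2 + 7*v - 3
(3) = I*r^4 - 6*I*r^3 + 4*I*r^2 + 6*I*r - 5*I
(4) = h^2 - 3*h - I*h + 3*I
(5) = q^2 - 7*q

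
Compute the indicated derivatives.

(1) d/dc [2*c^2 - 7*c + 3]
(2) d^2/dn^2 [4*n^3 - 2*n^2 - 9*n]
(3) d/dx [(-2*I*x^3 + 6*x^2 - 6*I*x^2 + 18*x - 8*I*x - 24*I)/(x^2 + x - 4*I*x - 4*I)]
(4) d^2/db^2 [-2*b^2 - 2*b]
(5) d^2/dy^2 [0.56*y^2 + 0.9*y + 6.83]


(1) = 4*c - 7
(2) = 24*n - 4
(3) = 2*(-I*x^4 - 2*x^3*(4 + I) - x^2*(30 + 11*I) - 24*x + 32 - 24*I)/(x^4 + 2*x^3*(1 - 4*I) - x^2*(15 + 16*I) - 8*x*(4 + I) - 16)
(4) = -4
(5) = 1.12000000000000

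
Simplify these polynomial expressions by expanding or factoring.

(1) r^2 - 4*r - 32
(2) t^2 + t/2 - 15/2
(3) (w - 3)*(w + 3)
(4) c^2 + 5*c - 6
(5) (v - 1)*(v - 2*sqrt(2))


(1) = (r - 8)*(r + 4)
(2) = (t - 5/2)*(t + 3)
(3) = w^2 - 9
(4) = (c - 1)*(c + 6)
(5) = v^2 - 2*sqrt(2)*v - v + 2*sqrt(2)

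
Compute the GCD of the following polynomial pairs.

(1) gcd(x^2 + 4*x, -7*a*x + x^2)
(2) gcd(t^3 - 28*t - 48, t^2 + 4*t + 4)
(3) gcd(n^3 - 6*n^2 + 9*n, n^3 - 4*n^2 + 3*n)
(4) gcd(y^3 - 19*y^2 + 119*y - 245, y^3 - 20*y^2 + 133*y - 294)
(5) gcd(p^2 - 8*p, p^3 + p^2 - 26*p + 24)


(1) = gcd(x*(x + 4), x*(-7*a + x)) = x
(2) = gcd((t - 6)*(t + 2)*(t + 4), (t + 2)^2) = t + 2
(3) = gcd(n*(n - 3)^2, n*(n - 3)*(n - 1)) = n^2 - 3*n
(4) = gcd((y - 7)^2*(y - 5), (y - 7)^2*(y - 6)) = y^2 - 14*y + 49
(5) = gcd(p*(p - 8), (p - 4)*(p - 1)*(p + 6)) = 1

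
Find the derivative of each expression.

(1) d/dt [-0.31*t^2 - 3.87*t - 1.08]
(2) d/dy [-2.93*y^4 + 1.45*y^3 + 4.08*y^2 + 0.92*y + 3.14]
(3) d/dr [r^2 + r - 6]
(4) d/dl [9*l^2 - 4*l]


(1) = -0.62*t - 3.87
(2) = -11.72*y^3 + 4.35*y^2 + 8.16*y + 0.92
(3) = 2*r + 1
(4) = 18*l - 4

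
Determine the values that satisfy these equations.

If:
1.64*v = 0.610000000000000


Then:
v = 0.37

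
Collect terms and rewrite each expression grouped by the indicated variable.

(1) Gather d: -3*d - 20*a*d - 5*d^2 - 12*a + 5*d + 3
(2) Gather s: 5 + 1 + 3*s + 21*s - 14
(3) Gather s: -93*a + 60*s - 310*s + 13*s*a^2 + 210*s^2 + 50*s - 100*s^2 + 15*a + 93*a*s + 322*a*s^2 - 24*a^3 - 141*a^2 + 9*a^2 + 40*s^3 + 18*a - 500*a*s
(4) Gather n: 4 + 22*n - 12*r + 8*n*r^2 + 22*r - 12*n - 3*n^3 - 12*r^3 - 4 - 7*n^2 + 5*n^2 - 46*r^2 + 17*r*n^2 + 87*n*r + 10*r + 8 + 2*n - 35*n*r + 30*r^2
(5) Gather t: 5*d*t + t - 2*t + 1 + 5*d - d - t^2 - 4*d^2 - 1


(1) = -12*a - 5*d^2 + d*(2 - 20*a) + 3
(2) = 24*s - 8
(3) = -24*a^3 - 132*a^2 - 60*a + 40*s^3 + s^2*(322*a + 110) + s*(13*a^2 - 407*a - 200)
(4) = -3*n^3 + n^2*(17*r - 2) + n*(8*r^2 + 52*r + 12) - 12*r^3 - 16*r^2 + 20*r + 8
(5) = -4*d^2 + 4*d - t^2 + t*(5*d - 1)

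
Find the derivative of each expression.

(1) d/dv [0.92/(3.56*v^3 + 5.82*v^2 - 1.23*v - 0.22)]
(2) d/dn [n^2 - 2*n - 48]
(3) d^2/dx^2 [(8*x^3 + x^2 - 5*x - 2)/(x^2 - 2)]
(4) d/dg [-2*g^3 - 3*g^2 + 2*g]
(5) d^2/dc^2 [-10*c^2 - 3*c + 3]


(1) = (-9.8256*v^2 - 10.7088*v + 1.1316)/(3.56*v^3 + 5.82*v^2 - 1.23*v - 0.22)^2
(2) = 2*n - 2
(3) = 22*x*(x^2 + 6)/(x^6 - 6*x^4 + 12*x^2 - 8)
(4) = -6*g^2 - 6*g + 2
(5) = -20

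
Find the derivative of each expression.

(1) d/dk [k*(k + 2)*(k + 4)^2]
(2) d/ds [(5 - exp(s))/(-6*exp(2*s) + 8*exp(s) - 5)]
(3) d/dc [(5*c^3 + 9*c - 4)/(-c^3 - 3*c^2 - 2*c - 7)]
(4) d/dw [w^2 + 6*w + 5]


(1) = 4*k^3 + 30*k^2 + 64*k + 32
(2) = (-6*exp(2*s) + 60*exp(s) - 35)*exp(s)/(36*exp(4*s) - 96*exp(3*s) + 124*exp(2*s) - 80*exp(s) + 25)
(3) = (-15*c^4 - 2*c^3 - 90*c^2 - 24*c - 71)/(c^6 + 6*c^5 + 13*c^4 + 26*c^3 + 46*c^2 + 28*c + 49)
(4) = 2*w + 6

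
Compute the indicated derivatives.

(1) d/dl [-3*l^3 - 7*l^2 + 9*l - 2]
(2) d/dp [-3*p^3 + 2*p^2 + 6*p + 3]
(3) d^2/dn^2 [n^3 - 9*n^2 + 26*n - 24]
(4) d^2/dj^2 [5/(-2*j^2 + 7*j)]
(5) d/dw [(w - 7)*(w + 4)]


(1) = -9*l^2 - 14*l + 9
(2) = -9*p^2 + 4*p + 6
(3) = 6*n - 18
(4) = 10*(2*j*(2*j - 7) - (4*j - 7)^2)/(j^3*(2*j - 7)^3)
(5) = 2*w - 3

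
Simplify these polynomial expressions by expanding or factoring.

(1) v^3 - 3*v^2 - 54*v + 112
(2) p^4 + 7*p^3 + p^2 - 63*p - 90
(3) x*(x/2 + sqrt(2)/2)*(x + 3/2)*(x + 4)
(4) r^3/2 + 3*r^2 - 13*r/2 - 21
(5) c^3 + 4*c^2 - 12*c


(1) = (v - 8)*(v - 2)*(v + 7)
(2) = (p - 3)*(p + 2)*(p + 3)*(p + 5)
(3) = x^4/2 + sqrt(2)*x^3/2 + 11*x^3/4 + 3*x^2 + 11*sqrt(2)*x^2/4 + 3*sqrt(2)*x
(4) = (r/2 + 1)*(r - 3)*(r + 7)
(5) = c*(c - 2)*(c + 6)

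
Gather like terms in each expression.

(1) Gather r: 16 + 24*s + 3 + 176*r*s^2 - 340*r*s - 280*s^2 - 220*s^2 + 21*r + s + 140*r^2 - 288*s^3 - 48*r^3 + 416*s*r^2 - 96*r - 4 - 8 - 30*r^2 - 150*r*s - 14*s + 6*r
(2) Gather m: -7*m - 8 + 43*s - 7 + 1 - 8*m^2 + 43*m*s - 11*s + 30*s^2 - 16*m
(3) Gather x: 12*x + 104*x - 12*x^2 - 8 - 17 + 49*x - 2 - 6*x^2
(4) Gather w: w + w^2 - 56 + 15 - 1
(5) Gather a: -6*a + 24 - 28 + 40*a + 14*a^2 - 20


(1) = -48*r^3 + r^2*(416*s + 110) + r*(176*s^2 - 490*s - 69) - 288*s^3 - 500*s^2 + 11*s + 7
(2) = -8*m^2 + m*(43*s - 23) + 30*s^2 + 32*s - 14
(3) = -18*x^2 + 165*x - 27
(4) = w^2 + w - 42
(5) = 14*a^2 + 34*a - 24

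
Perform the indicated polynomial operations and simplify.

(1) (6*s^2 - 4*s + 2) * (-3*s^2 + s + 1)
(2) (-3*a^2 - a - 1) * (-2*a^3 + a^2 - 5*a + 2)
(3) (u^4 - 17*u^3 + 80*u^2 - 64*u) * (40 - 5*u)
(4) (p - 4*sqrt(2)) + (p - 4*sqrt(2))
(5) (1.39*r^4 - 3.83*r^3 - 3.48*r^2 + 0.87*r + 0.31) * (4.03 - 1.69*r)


(1) = -18*s^4 + 18*s^3 - 4*s^2 - 2*s + 2
(2) = 6*a^5 - a^4 + 16*a^3 - 2*a^2 + 3*a - 2
(3) = -5*u^5 + 125*u^4 - 1080*u^3 + 3520*u^2 - 2560*u
(4) = 2*p - 8*sqrt(2)
(5) = -2.3491*r^5 + 12.0744*r^4 - 9.5537*r^3 - 15.4947*r^2 + 2.9822*r + 1.2493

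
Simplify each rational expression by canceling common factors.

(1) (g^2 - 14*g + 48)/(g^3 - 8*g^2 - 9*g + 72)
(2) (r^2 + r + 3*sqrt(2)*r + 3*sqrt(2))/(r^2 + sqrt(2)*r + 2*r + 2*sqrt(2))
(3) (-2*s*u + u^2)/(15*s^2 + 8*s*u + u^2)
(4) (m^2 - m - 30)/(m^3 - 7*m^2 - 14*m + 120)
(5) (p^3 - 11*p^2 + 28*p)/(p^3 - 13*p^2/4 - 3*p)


(1) = (g - 6)/(g^2 - 9)
(2) = (r^2 + r*(1 + 3*sqrt(2)) + 3*sqrt(2))/(r^2 + r*(sqrt(2) + 2) + 2*sqrt(2))
(3) = (-2*s*u + u^2)/(15*s^2 + 8*s*u + u^2)
(4) = (m + 5)/(m^2 - m - 20)
(5) = (4*p - 28)/(4*p + 3)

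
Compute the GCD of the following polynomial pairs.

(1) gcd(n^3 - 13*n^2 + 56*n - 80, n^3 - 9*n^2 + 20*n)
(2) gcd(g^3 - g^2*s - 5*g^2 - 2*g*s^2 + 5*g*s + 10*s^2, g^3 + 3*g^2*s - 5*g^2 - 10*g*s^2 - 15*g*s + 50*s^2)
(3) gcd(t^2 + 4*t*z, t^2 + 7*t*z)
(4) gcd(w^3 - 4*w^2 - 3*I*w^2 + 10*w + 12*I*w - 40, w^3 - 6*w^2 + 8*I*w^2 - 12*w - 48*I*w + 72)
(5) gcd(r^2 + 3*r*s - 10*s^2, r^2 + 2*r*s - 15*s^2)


(1) = n^2 - 9*n + 20
(2) = -g^2 + 2*g*s + 5*g - 10*s
(3) = t
(4) = w + 2*I
(5) = gcd((r - 2*s)*(r + 5*s), (r - 3*s)*(r + 5*s)) = r + 5*s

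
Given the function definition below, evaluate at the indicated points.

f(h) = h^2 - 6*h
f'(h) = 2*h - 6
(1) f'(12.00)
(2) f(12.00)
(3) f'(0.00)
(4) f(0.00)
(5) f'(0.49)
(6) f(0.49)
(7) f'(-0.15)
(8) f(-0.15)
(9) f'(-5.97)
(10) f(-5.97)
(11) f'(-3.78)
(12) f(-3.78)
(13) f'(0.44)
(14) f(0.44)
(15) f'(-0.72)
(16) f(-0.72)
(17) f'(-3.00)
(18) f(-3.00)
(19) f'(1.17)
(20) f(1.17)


(1) = 18.00
(2) = 72.00
(3) = -6.00
(4) = 0.00
(5) = -5.02
(6) = -2.70
(7) = -6.30
(8) = 0.92
(9) = -17.94
(10) = 71.46
(11) = -13.56
(12) = 36.97
(13) = -5.12
(14) = -2.45
(15) = -7.44
(16) = 4.84
(17) = -12.00
(18) = 27.00
(19) = -3.66
(20) = -5.65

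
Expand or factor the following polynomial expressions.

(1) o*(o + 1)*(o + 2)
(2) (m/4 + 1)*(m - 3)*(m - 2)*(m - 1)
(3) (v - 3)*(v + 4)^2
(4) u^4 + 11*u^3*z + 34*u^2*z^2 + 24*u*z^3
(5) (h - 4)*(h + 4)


(1) = o^3 + 3*o^2 + 2*o
(2) = m^4/4 - m^3/2 - 13*m^2/4 + 19*m/2 - 6
(3) = v^3 + 5*v^2 - 8*v - 48
(4) = u*(u + z)*(u + 4*z)*(u + 6*z)
(5) = h^2 - 16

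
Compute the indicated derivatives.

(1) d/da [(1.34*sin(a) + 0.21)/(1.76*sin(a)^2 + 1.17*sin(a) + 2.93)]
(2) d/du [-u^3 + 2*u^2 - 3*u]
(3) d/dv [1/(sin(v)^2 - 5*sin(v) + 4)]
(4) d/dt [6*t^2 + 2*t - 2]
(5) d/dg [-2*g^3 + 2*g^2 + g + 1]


(1) = (-2.3584*sin(a)^2 - 0.7392*sin(a) + 3.6805)*cos(a)/(3.0976*sin(a)^4 + 4.1184*sin(a)^3 + 11.6825*sin(a)^2 + 6.8562*sin(a) + 8.5849)
(2) = -3*u^2 + 4*u - 3
(3) = (5 - 2*sin(v))*cos(v)/(sin(v)^2 - 5*sin(v) + 4)^2
(4) = 12*t + 2
(5) = -6*g^2 + 4*g + 1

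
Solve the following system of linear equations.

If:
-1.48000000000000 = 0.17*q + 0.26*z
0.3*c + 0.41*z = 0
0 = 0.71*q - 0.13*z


Then:
c = 6.95
q = -0.93
z = -5.08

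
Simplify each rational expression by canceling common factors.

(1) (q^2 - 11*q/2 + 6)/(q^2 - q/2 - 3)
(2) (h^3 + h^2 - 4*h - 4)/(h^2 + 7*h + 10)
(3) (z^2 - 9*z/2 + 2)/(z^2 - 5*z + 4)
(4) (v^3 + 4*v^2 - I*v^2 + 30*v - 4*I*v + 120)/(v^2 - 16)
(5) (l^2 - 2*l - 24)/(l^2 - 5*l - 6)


(1) = (2*q^2 - 11*q + 12)/(2*q^2 - q - 6)
(2) = (h^2 - h - 2)/(h + 5)
(3) = (2*z - 1)/(2*z - 2)
(4) = (v^2 - I*v + 30)/(v - 4)
(5) = (l + 4)/(l + 1)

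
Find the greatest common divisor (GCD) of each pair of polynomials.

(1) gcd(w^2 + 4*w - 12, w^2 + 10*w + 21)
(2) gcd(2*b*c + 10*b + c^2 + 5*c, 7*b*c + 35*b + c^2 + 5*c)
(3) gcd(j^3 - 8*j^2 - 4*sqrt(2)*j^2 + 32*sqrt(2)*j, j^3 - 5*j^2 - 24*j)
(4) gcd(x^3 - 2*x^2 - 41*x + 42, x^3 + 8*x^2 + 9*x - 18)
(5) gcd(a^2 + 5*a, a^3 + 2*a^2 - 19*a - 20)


(1) = gcd((w - 2)*(w + 6), (w + 3)*(w + 7)) = 1
(2) = gcd((2*b + c)*(c + 5), (7*b + c)*(c + 5)) = c + 5
(3) = j^2 - 8*j
(4) = gcd((x - 7)*(x - 1)*(x + 6), (x - 1)*(x + 3)*(x + 6)) = x^2 + 5*x - 6
(5) = gcd(a*(a + 5), (a - 4)*(a + 1)*(a + 5)) = a + 5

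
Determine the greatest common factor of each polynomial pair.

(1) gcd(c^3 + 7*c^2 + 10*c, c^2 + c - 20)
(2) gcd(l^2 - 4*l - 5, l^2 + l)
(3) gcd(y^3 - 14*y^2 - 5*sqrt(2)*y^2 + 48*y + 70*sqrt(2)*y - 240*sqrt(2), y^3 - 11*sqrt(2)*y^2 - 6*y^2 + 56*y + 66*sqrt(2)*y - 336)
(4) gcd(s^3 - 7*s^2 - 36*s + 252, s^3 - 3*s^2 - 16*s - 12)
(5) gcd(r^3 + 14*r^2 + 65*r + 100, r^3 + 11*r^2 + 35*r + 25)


(1) = gcd(c*(c + 2)*(c + 5), (c - 4)*(c + 5)) = c + 5
(2) = gcd((l - 5)*(l + 1), l*(l + 1)) = l + 1
(3) = gcd((y - 8)*(y - 6)*(y - 5*sqrt(2)), (y - 6)*(y - 7*sqrt(2))*(y - 4*sqrt(2))) = y - 6
(4) = s - 6
(5) = r^2 + 10*r + 25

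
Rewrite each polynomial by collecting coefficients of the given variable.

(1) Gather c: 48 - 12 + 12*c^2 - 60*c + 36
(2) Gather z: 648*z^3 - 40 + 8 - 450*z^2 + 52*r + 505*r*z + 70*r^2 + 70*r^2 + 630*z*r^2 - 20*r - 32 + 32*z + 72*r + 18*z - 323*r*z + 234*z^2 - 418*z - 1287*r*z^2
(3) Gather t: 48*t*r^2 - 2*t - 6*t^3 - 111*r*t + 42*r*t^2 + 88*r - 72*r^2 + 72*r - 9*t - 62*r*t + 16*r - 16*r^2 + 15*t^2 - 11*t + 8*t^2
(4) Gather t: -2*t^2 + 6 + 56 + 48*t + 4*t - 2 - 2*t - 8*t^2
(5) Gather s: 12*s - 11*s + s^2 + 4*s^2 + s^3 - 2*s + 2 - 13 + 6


(1) = 12*c^2 - 60*c + 72
(2) = 140*r^2 + 104*r + 648*z^3 + z^2*(-1287*r - 216) + z*(630*r^2 + 182*r - 368) - 64
(3) = -88*r^2 + 176*r - 6*t^3 + t^2*(42*r + 23) + t*(48*r^2 - 173*r - 22)
(4) = -10*t^2 + 50*t + 60
(5) = s^3 + 5*s^2 - s - 5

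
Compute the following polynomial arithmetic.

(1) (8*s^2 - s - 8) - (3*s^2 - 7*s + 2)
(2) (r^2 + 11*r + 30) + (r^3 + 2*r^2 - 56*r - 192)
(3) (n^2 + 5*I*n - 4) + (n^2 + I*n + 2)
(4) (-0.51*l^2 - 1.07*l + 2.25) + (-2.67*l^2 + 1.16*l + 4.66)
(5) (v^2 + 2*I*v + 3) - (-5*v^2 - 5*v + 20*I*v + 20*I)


(1) = 5*s^2 + 6*s - 10
(2) = r^3 + 3*r^2 - 45*r - 162
(3) = 2*n^2 + 6*I*n - 2
(4) = -3.18*l^2 + 0.09*l + 6.91
(5) = 6*v^2 + 5*v - 18*I*v + 3 - 20*I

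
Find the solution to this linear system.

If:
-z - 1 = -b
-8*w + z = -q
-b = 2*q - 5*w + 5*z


Then:
b = z + 1
q = -43*z/11 - 8/11
w = -4*z/11 - 1/11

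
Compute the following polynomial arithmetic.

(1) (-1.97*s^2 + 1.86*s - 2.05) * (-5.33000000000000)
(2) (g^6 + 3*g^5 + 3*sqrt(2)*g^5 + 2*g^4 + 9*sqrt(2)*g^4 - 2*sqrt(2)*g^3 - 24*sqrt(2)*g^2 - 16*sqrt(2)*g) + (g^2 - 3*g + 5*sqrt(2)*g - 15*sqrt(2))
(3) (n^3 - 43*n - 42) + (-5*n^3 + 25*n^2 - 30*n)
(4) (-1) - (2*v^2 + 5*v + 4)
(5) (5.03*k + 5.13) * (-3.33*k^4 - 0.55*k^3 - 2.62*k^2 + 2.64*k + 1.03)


(1) = 10.5001*s^2 - 9.9138*s + 10.9265
(2) = g^6 + 3*g^5 + 3*sqrt(2)*g^5 + 2*g^4 + 9*sqrt(2)*g^4 - 2*sqrt(2)*g^3 - 24*sqrt(2)*g^2 + g^2 - 11*sqrt(2)*g - 3*g - 15*sqrt(2)
(3) = -4*n^3 + 25*n^2 - 73*n - 42
(4) = -2*v^2 - 5*v - 5
(5) = -16.7499*k^5 - 19.8494*k^4 - 16.0001*k^3 - 0.1614*k^2 + 18.7241*k + 5.2839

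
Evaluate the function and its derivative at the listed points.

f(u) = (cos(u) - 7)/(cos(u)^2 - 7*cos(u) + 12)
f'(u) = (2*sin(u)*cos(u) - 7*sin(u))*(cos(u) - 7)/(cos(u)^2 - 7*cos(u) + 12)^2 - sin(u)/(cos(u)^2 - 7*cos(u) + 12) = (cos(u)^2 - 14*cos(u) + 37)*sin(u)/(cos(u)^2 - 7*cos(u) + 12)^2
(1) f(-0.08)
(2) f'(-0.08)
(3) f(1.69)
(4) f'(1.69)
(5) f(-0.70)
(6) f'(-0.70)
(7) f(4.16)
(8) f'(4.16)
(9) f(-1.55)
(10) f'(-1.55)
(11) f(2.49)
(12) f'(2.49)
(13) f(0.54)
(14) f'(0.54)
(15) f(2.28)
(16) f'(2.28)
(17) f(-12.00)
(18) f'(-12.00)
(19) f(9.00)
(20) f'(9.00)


(1) = -1.00
(2) = -0.05
(3) = -0.55
(4) = 0.23
(5) = -0.86
(6) = -0.33
(7) = -0.47
(8) = -0.15
(9) = -0.59
(10) = -0.26
(11) = -0.43
(12) = 0.09
(13) = -0.91
(14) = 0.29
(15) = -0.45
(16) = 0.12
(17) = -0.90
(18) = 0.30
(19) = -0.41
(20) = 0.06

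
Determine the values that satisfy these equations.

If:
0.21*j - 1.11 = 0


Then:
j = 5.29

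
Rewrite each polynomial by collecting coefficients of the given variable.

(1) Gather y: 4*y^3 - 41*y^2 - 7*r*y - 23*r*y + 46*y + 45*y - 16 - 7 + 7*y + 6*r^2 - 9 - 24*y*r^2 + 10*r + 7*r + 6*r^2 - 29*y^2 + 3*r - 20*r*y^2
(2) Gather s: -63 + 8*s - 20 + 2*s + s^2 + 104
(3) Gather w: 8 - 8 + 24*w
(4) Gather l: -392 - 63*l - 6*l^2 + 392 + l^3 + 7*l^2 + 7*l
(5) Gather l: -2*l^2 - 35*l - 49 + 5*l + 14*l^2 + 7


(1) = 12*r^2 + 20*r + 4*y^3 + y^2*(-20*r - 70) + y*(-24*r^2 - 30*r + 98) - 32
(2) = s^2 + 10*s + 21
(3) = 24*w
(4) = l^3 + l^2 - 56*l
(5) = 12*l^2 - 30*l - 42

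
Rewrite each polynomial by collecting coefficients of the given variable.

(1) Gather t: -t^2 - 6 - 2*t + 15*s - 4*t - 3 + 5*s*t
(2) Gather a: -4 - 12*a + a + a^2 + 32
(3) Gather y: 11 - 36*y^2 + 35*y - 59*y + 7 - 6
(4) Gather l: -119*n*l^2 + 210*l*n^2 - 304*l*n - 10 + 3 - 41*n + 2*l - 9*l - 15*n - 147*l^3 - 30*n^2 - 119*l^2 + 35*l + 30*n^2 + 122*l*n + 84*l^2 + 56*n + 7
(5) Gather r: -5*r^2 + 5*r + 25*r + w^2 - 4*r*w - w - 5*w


(1) = 15*s - t^2 + t*(5*s - 6) - 9
(2) = a^2 - 11*a + 28
(3) = -36*y^2 - 24*y + 12
(4) = -147*l^3 + l^2*(-119*n - 35) + l*(210*n^2 - 182*n + 28)
(5) = -5*r^2 + r*(30 - 4*w) + w^2 - 6*w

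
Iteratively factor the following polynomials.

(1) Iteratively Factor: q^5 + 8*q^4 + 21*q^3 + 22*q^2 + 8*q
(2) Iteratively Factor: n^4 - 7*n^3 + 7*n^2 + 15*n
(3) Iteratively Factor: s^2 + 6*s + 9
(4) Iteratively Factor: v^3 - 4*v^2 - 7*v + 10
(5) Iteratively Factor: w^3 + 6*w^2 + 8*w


(1) = (q + 2)*(q^4 + 6*q^3 + 9*q^2 + 4*q) = (q + 1)*(q + 2)*(q^3 + 5*q^2 + 4*q) = q*(q + 1)*(q + 2)*(q^2 + 5*q + 4) = q*(q + 1)^2*(q + 2)*(q + 4)
(2) = (n + 1)*(n^3 - 8*n^2 + 15*n) = n*(n + 1)*(n^2 - 8*n + 15) = n*(n - 3)*(n + 1)*(n - 5)
(3) = (s + 3)*(s + 3)
(4) = (v + 2)*(v^2 - 6*v + 5) = (v - 5)*(v + 2)*(v - 1)
(5) = (w)*(w^2 + 6*w + 8) = w*(w + 4)*(w + 2)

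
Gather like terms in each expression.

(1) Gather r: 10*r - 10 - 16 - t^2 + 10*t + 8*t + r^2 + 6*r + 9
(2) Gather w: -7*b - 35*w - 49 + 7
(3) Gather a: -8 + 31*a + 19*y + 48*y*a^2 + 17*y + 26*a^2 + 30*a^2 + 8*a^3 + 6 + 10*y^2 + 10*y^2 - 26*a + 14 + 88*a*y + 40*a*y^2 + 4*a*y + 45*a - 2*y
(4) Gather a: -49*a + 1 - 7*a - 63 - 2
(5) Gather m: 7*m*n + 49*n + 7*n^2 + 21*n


(1) = r^2 + 16*r - t^2 + 18*t - 17
(2) = -7*b - 35*w - 42
(3) = 8*a^3 + a^2*(48*y + 56) + a*(40*y^2 + 92*y + 50) + 20*y^2 + 34*y + 12
(4) = -56*a - 64
(5) = 7*m*n + 7*n^2 + 70*n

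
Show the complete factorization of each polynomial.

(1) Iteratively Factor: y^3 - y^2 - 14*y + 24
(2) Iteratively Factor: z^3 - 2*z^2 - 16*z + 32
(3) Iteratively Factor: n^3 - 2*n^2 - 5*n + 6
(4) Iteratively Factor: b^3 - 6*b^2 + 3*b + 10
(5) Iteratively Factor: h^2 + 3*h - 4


(1) = (y - 3)*(y^2 + 2*y - 8) = (y - 3)*(y + 4)*(y - 2)
(2) = (z - 4)*(z^2 + 2*z - 8) = (z - 4)*(z - 2)*(z + 4)
(3) = (n + 2)*(n^2 - 4*n + 3) = (n - 3)*(n + 2)*(n - 1)
(4) = (b + 1)*(b^2 - 7*b + 10) = (b - 5)*(b + 1)*(b - 2)
(5) = (h + 4)*(h - 1)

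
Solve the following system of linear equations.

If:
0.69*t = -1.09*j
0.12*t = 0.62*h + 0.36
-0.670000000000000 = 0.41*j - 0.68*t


Then:
h = -0.44
j = -0.45
t = 0.71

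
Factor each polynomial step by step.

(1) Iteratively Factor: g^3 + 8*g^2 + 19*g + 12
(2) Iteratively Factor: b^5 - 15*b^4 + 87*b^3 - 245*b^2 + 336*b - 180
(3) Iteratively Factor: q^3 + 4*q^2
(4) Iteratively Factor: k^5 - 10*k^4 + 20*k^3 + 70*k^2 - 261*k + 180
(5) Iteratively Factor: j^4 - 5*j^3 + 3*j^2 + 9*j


(1) = (g + 4)*(g^2 + 4*g + 3) = (g + 3)*(g + 4)*(g + 1)
(2) = (b - 2)*(b^4 - 13*b^3 + 61*b^2 - 123*b + 90) = (b - 5)*(b - 2)*(b^3 - 8*b^2 + 21*b - 18) = (b - 5)*(b - 3)*(b - 2)*(b^2 - 5*b + 6) = (b - 5)*(b - 3)^2*(b - 2)*(b - 2)
(3) = (q)*(q^2 + 4*q) = q^2*(q + 4)
(4) = (k - 1)*(k^4 - 9*k^3 + 11*k^2 + 81*k - 180) = (k - 1)*(k + 3)*(k^3 - 12*k^2 + 47*k - 60) = (k - 5)*(k - 1)*(k + 3)*(k^2 - 7*k + 12) = (k - 5)*(k - 3)*(k - 1)*(k + 3)*(k - 4)
(5) = (j - 3)*(j^3 - 2*j^2 - 3*j) = (j - 3)*(j + 1)*(j^2 - 3*j) = j*(j - 3)*(j + 1)*(j - 3)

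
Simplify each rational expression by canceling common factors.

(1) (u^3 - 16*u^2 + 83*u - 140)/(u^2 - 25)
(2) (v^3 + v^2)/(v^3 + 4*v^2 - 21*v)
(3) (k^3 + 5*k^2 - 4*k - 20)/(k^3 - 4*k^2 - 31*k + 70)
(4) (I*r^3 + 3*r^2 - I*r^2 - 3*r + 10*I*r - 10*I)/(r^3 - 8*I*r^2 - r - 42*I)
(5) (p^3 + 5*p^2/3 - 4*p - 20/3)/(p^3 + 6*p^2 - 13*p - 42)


(1) = (u^2 - 11*u + 28)/(u + 5)
(2) = (v^2 + v)/(v^2 + 4*v - 21)
(3) = (k + 2)/(k - 7)
(4) = (I*r^2 + r*(5 - I) - 5)/(r^2 - 10*I*r - 21)
(5) = (3*p^2 - p - 10)/(3*p^2 + 12*p - 63)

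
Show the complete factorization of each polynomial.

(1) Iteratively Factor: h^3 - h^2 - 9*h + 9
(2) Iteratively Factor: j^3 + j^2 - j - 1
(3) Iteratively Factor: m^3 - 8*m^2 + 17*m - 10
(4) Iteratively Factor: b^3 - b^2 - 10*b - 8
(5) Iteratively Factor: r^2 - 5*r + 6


(1) = (h - 3)*(h^2 + 2*h - 3) = (h - 3)*(h - 1)*(h + 3)
(2) = (j - 1)*(j^2 + 2*j + 1) = (j - 1)*(j + 1)*(j + 1)
(3) = (m - 1)*(m^2 - 7*m + 10) = (m - 2)*(m - 1)*(m - 5)
(4) = (b + 2)*(b^2 - 3*b - 4) = (b + 1)*(b + 2)*(b - 4)
(5) = (r - 2)*(r - 3)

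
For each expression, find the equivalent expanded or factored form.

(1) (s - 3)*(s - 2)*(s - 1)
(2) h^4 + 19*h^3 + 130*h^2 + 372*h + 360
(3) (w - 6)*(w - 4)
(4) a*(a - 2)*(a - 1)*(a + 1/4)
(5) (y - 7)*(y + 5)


(1) = s^3 - 6*s^2 + 11*s - 6
(2) = (h + 2)*(h + 5)*(h + 6)^2
(3) = w^2 - 10*w + 24
(4) = a^4 - 11*a^3/4 + 5*a^2/4 + a/2
(5) = y^2 - 2*y - 35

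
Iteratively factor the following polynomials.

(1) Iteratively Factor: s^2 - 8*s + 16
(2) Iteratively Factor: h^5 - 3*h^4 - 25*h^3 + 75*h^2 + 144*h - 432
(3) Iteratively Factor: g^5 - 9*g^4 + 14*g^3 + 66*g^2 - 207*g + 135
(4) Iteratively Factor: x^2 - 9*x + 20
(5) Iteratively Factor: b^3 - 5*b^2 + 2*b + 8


(1) = (s - 4)*(s - 4)
(2) = (h - 3)*(h^4 - 25*h^2 + 144) = (h - 4)*(h - 3)*(h^3 + 4*h^2 - 9*h - 36) = (h - 4)*(h - 3)^2*(h^2 + 7*h + 12) = (h - 4)*(h - 3)^2*(h + 4)*(h + 3)
(3) = (g - 1)*(g^4 - 8*g^3 + 6*g^2 + 72*g - 135) = (g - 1)*(g + 3)*(g^3 - 11*g^2 + 39*g - 45) = (g - 3)*(g - 1)*(g + 3)*(g^2 - 8*g + 15) = (g - 5)*(g - 3)*(g - 1)*(g + 3)*(g - 3)
(4) = (x - 5)*(x - 4)
(5) = (b + 1)*(b^2 - 6*b + 8) = (b - 4)*(b + 1)*(b - 2)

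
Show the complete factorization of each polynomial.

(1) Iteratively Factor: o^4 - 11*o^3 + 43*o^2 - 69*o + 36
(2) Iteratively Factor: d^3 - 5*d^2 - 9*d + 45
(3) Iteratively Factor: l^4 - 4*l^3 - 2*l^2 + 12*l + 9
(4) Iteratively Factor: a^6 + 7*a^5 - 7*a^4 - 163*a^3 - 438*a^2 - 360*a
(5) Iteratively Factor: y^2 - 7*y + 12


(1) = (o - 3)*(o^3 - 8*o^2 + 19*o - 12) = (o - 4)*(o - 3)*(o^2 - 4*o + 3) = (o - 4)*(o - 3)*(o - 1)*(o - 3)
(2) = (d + 3)*(d^2 - 8*d + 15) = (d - 5)*(d + 3)*(d - 3)
(3) = (l + 1)*(l^3 - 5*l^2 + 3*l + 9) = (l + 1)^2*(l^2 - 6*l + 9) = (l - 3)*(l + 1)^2*(l - 3)
(4) = (a + 2)*(a^5 + 5*a^4 - 17*a^3 - 129*a^2 - 180*a) = (a + 2)*(a + 3)*(a^4 + 2*a^3 - 23*a^2 - 60*a) = (a - 5)*(a + 2)*(a + 3)*(a^3 + 7*a^2 + 12*a) = (a - 5)*(a + 2)*(a + 3)*(a + 4)*(a^2 + 3*a) = a*(a - 5)*(a + 2)*(a + 3)*(a + 4)*(a + 3)
(5) = (y - 3)*(y - 4)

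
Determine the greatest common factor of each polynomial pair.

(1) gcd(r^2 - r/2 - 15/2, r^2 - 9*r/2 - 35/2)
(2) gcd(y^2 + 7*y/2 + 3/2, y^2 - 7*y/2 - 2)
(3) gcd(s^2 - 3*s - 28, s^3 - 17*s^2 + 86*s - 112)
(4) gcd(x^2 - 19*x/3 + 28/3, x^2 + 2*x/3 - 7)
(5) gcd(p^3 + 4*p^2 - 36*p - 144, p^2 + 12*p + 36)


(1) = r + 5/2
(2) = y + 1/2
(3) = s - 7
(4) = x - 7/3
(5) = gcd((p - 6)*(p + 4)*(p + 6), (p + 6)^2) = p + 6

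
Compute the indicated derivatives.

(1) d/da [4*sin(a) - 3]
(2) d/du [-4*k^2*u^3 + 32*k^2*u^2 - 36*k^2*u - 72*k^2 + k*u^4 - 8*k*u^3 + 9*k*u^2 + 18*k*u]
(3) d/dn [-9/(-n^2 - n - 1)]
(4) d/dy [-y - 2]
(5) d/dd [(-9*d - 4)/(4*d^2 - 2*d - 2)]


(1) = 4*cos(a)
(2) = 2*k*(-6*k*u^2 + 32*k*u - 18*k + 2*u^3 - 12*u^2 + 9*u + 9)
(3) = 9*(-2*n - 1)/(n^2 + n + 1)^2
(4) = -1
(5) = (18*d^2 + 16*d + 5)/(2*(4*d^4 - 4*d^3 - 3*d^2 + 2*d + 1))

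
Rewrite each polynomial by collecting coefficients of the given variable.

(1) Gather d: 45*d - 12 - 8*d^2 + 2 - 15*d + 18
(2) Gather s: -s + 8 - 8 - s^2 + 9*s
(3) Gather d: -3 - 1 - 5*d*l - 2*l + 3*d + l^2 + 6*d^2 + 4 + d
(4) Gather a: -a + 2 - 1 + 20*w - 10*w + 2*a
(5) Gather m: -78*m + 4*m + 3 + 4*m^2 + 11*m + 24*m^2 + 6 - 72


(1) = -8*d^2 + 30*d + 8
(2) = -s^2 + 8*s
(3) = 6*d^2 + d*(4 - 5*l) + l^2 - 2*l
(4) = a + 10*w + 1
(5) = 28*m^2 - 63*m - 63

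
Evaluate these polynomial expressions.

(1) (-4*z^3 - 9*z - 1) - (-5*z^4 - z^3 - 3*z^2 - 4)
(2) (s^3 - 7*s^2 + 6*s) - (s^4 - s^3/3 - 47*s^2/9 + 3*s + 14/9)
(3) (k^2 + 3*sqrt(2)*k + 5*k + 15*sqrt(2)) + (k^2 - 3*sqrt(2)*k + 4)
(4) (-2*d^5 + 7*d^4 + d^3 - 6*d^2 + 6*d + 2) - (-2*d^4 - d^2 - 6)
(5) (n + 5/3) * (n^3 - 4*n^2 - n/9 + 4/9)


(1) = 5*z^4 - 3*z^3 + 3*z^2 - 9*z + 3
(2) = -s^4 + 4*s^3/3 - 16*s^2/9 + 3*s - 14/9
(3) = 2*k^2 + 5*k + 4 + 15*sqrt(2)
(4) = -2*d^5 + 9*d^4 + d^3 - 5*d^2 + 6*d + 8
(5) = n^4 - 7*n^3/3 - 61*n^2/9 + 7*n/27 + 20/27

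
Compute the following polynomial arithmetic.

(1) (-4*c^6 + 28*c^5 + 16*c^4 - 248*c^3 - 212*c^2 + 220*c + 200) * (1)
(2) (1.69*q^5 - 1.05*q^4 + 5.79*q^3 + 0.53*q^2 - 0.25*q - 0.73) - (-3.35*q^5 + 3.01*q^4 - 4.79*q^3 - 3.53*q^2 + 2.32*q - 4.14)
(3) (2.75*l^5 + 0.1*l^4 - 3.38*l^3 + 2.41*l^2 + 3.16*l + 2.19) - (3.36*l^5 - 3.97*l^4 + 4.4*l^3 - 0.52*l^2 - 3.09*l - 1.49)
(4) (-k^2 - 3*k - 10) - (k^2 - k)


(1) = -4*c^6 + 28*c^5 + 16*c^4 - 248*c^3 - 212*c^2 + 220*c + 200
(2) = 5.04*q^5 - 4.06*q^4 + 10.58*q^3 + 4.06*q^2 - 2.57*q + 3.41
(3) = -0.61*l^5 + 4.07*l^4 - 7.78*l^3 + 2.93*l^2 + 6.25*l + 3.68
(4) = -2*k^2 - 2*k - 10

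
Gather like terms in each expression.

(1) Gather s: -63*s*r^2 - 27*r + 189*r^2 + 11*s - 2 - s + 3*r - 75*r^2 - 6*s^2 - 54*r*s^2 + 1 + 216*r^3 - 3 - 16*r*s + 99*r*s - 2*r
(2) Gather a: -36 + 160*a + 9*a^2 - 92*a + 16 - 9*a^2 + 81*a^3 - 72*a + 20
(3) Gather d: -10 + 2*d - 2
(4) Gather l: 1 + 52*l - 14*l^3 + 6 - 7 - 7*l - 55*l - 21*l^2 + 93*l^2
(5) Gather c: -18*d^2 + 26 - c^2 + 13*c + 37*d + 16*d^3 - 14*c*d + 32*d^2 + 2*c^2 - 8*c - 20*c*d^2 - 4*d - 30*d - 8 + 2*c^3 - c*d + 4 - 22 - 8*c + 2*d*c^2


(1) = 216*r^3 + 114*r^2 - 26*r + s^2*(-54*r - 6) + s*(-63*r^2 + 83*r + 10) - 4
(2) = 81*a^3 - 4*a
(3) = 2*d - 12
(4) = -14*l^3 + 72*l^2 - 10*l
(5) = 2*c^3 + c^2*(2*d + 1) + c*(-20*d^2 - 15*d - 3) + 16*d^3 + 14*d^2 + 3*d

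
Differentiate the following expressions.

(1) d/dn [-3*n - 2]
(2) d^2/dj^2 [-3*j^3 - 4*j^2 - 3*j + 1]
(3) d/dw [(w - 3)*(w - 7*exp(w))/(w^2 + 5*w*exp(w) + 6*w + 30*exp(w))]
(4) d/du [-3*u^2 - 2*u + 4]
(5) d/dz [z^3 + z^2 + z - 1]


(1) = -3
(2) = -18*j - 8
(3) = (-(w - 3)*(w - 7*exp(w))*(5*w*exp(w) + 2*w + 35*exp(w) + 6) + (w - (w - 3)*(7*exp(w) - 1) - 7*exp(w))*(w^2 + 5*w*exp(w) + 6*w + 30*exp(w)))/(w^2 + 5*w*exp(w) + 6*w + 30*exp(w))^2
(4) = -6*u - 2
(5) = 3*z^2 + 2*z + 1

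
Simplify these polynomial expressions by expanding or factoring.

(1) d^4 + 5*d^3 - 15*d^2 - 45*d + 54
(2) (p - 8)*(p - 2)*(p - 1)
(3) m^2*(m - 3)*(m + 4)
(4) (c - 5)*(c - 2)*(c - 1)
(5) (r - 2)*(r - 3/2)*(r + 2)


(1) = (d - 3)*(d - 1)*(d + 3)*(d + 6)
(2) = p^3 - 11*p^2 + 26*p - 16
(3) = m^4 + m^3 - 12*m^2
(4) = c^3 - 8*c^2 + 17*c - 10
(5) = r^3 - 3*r^2/2 - 4*r + 6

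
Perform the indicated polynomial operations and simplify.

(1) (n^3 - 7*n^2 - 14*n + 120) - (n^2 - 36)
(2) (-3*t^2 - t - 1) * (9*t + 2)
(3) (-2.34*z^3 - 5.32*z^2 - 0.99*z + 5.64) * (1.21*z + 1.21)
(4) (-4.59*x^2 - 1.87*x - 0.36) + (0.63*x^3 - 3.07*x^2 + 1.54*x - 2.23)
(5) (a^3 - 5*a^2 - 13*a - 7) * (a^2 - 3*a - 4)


(1) = n^3 - 8*n^2 - 14*n + 156
(2) = -27*t^3 - 15*t^2 - 11*t - 2
(3) = -2.8314*z^4 - 9.2686*z^3 - 7.6351*z^2 + 5.6265*z + 6.8244
(4) = 0.63*x^3 - 7.66*x^2 - 0.33*x - 2.59
(5) = a^5 - 8*a^4 - 2*a^3 + 52*a^2 + 73*a + 28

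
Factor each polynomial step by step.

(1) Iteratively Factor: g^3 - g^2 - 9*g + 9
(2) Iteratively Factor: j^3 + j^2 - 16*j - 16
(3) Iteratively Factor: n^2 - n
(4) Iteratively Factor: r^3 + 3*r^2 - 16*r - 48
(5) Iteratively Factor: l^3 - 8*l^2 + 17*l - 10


(1) = (g - 1)*(g^2 - 9) = (g - 1)*(g + 3)*(g - 3)
(2) = (j + 4)*(j^2 - 3*j - 4) = (j - 4)*(j + 4)*(j + 1)
(3) = (n)*(n - 1)
(4) = (r - 4)*(r^2 + 7*r + 12) = (r - 4)*(r + 4)*(r + 3)
(5) = (l - 1)*(l^2 - 7*l + 10) = (l - 2)*(l - 1)*(l - 5)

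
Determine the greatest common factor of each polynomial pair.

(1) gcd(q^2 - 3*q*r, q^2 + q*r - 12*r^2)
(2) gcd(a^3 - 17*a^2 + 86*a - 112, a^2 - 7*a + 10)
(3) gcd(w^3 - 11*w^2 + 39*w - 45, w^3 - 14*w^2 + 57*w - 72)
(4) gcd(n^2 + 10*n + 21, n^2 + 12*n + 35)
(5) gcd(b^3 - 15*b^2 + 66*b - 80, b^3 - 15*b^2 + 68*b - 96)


(1) = q - 3*r
(2) = gcd((a - 8)*(a - 7)*(a - 2), (a - 5)*(a - 2)) = a - 2
(3) = w^2 - 6*w + 9
(4) = gcd((n + 3)*(n + 7), (n + 5)*(n + 7)) = n + 7
(5) = gcd((b - 8)*(b - 5)*(b - 2), (b - 8)*(b - 4)*(b - 3)) = b - 8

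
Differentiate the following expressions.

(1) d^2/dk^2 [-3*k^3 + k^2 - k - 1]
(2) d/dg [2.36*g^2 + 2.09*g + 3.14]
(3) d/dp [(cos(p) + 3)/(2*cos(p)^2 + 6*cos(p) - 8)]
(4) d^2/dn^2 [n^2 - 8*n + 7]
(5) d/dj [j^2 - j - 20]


(1) = 2 - 18*k
(2) = 4.72*g + 2.09
(3) = (cos(p)^2 + 6*cos(p) + 13)*sin(p)/(2*(cos(p)^2 + 3*cos(p) - 4)^2)
(4) = 2
(5) = 2*j - 1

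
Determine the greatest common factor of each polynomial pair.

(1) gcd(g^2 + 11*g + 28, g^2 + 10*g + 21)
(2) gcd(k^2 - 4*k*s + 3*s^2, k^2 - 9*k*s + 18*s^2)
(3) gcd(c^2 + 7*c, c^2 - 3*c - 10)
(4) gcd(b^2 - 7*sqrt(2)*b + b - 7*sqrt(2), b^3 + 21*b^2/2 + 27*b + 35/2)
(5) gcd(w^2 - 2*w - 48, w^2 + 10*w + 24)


(1) = gcd((g + 4)*(g + 7), (g + 3)*(g + 7)) = g + 7
(2) = -k + 3*s
(3) = 1
(4) = b + 1
(5) = w + 6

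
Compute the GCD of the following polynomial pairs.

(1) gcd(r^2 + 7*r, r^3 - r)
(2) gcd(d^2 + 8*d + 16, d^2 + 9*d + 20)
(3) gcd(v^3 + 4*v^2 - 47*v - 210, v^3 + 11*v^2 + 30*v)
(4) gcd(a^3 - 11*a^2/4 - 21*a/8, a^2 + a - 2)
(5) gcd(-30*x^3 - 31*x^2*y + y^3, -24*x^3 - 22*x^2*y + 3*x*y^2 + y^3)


(1) = gcd(r*(r + 7), r*(r - 1)*(r + 1)) = r
(2) = d + 4
(3) = v^2 + 11*v + 30
(4) = gcd(a*(a - 7/2)*(a + 3/4), (a - 1)*(a + 2)) = 1
(5) = gcd((-6*x + y)*(x + y)*(5*x + y), (-4*x + y)*(x + y)*(6*x + y)) = x + y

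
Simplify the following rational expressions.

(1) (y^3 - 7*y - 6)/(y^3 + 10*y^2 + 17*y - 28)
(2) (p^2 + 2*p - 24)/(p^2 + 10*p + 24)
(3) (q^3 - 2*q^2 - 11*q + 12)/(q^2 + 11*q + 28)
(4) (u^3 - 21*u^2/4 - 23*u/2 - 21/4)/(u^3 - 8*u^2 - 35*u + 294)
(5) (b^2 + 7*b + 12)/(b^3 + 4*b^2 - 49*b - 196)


(1) = (y^3 - 7*y - 6)/(y^3 + 10*y^2 + 17*y - 28)
(2) = (p - 4)/(p + 4)
(3) = (q^3 - 2*q^2 - 11*q + 12)/(q^2 + 11*q + 28)
(4) = (4*u^2 + 7*u + 3)/(4*u^2 - 4*u - 168)
(5) = (b + 3)/(b^2 - 49)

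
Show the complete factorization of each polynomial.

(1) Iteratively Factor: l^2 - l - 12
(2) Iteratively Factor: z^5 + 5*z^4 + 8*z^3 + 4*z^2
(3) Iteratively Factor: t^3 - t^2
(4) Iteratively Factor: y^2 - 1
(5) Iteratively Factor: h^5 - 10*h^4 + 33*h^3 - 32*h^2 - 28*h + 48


(1) = (l - 4)*(l + 3)
(2) = (z + 2)*(z^4 + 3*z^3 + 2*z^2) = z*(z + 2)*(z^3 + 3*z^2 + 2*z) = z^2*(z + 2)*(z^2 + 3*z + 2) = z^2*(z + 2)^2*(z + 1)
(3) = (t)*(t^2 - t) = t*(t - 1)*(t)
(4) = (y + 1)*(y - 1)
(5) = (h - 2)*(h^4 - 8*h^3 + 17*h^2 + 2*h - 24) = (h - 4)*(h - 2)*(h^3 - 4*h^2 + h + 6) = (h - 4)*(h - 2)^2*(h^2 - 2*h - 3) = (h - 4)*(h - 2)^2*(h + 1)*(h - 3)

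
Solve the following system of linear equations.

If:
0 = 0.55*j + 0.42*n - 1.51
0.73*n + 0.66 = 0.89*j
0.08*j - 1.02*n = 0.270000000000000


Then:
No Solution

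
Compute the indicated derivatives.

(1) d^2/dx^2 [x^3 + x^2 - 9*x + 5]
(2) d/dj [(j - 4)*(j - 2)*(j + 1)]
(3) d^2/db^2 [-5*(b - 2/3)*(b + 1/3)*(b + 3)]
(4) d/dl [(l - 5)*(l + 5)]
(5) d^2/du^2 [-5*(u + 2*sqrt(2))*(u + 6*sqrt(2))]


(1) = 6*x + 2
(2) = 3*j^2 - 10*j + 2
(3) = -30*b - 80/3
(4) = 2*l
(5) = -10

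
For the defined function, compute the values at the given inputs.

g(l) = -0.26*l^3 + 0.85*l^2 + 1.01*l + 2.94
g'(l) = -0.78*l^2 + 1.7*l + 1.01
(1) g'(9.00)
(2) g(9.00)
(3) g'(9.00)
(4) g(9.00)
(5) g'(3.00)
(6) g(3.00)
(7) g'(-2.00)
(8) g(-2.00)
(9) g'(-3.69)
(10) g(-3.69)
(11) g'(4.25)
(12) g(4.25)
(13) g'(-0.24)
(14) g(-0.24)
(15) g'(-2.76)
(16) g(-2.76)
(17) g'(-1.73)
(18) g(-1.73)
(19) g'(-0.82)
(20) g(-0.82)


(1) = -46.87
(2) = -108.66
(3) = -46.87
(4) = -108.66
(5) = -0.91
(6) = 6.60
(7) = -5.51
(8) = 6.40
(9) = -15.88
(10) = 23.85
(11) = -5.85
(12) = 2.63
(13) = 0.56
(14) = 2.75
(15) = -9.62
(16) = 12.09
(17) = -4.27
(18) = 5.08
(19) = -0.91
(20) = 2.83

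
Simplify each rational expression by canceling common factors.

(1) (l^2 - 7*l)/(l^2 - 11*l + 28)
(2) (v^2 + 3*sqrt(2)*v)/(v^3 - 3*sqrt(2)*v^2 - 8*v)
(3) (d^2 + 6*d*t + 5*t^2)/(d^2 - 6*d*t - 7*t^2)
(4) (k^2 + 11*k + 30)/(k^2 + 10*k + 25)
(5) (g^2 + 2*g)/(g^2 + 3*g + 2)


(1) = l/(l - 4)
(2) = (v + 3*sqrt(2))/(v^2 - 3*sqrt(2)*v - 8)
(3) = (-d - 5*t)/(-d + 7*t)
(4) = (k + 6)/(k + 5)
(5) = g/(g + 1)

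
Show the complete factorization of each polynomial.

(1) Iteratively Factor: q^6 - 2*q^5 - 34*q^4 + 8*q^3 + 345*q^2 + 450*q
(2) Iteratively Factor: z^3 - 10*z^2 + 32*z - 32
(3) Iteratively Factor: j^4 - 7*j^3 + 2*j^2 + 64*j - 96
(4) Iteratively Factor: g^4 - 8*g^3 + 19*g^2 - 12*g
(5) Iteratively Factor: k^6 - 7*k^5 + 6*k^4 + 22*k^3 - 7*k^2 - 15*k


(1) = (q - 5)*(q^5 + 3*q^4 - 19*q^3 - 87*q^2 - 90*q) = (q - 5)*(q + 3)*(q^4 - 19*q^2 - 30*q) = (q - 5)*(q + 2)*(q + 3)*(q^3 - 2*q^2 - 15*q) = (q - 5)*(q + 2)*(q + 3)^2*(q^2 - 5*q) = q*(q - 5)*(q + 2)*(q + 3)^2*(q - 5)
(2) = (z - 2)*(z^2 - 8*z + 16) = (z - 4)*(z - 2)*(z - 4)
(3) = (j - 2)*(j^3 - 5*j^2 - 8*j + 48) = (j - 4)*(j - 2)*(j^2 - j - 12) = (j - 4)^2*(j - 2)*(j + 3)
(4) = (g)*(g^3 - 8*g^2 + 19*g - 12) = g*(g - 4)*(g^2 - 4*g + 3) = g*(g - 4)*(g - 1)*(g - 3)
(5) = (k - 5)*(k^5 - 2*k^4 - 4*k^3 + 2*k^2 + 3*k) = (k - 5)*(k + 1)*(k^4 - 3*k^3 - k^2 + 3*k) = (k - 5)*(k + 1)^2*(k^3 - 4*k^2 + 3*k) = k*(k - 5)*(k + 1)^2*(k^2 - 4*k + 3) = k*(k - 5)*(k - 1)*(k + 1)^2*(k - 3)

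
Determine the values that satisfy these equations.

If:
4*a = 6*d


Then:
a = 3*d/2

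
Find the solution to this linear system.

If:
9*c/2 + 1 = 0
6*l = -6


Then:
c = -2/9
l = -1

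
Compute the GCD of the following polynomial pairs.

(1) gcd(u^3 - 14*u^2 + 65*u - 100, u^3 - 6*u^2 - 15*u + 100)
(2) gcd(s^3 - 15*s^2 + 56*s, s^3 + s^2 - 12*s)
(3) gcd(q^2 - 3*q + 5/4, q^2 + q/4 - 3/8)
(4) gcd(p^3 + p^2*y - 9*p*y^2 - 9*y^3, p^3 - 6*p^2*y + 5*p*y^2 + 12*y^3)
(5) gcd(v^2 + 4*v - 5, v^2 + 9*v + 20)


(1) = u^2 - 10*u + 25
(2) = gcd(s*(s - 8)*(s - 7), s*(s - 3)*(s + 4)) = s
(3) = gcd((q - 5/2)*(q - 1/2), (q - 1/2)*(q + 3/4)) = q - 1/2
(4) = -p^2 + 2*p*y + 3*y^2
(5) = gcd((v - 1)*(v + 5), (v + 4)*(v + 5)) = v + 5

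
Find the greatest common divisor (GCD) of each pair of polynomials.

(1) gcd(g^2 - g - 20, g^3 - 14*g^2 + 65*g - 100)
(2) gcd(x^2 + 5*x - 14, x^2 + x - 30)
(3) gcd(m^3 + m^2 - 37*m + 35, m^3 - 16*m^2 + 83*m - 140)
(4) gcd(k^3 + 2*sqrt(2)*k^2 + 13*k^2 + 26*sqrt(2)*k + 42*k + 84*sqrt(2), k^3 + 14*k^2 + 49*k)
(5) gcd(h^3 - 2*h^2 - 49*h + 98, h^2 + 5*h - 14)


(1) = g - 5
(2) = 1
(3) = m - 5
(4) = k + 7
(5) = gcd((h - 7)*(h - 2)*(h + 7), (h - 2)*(h + 7)) = h^2 + 5*h - 14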